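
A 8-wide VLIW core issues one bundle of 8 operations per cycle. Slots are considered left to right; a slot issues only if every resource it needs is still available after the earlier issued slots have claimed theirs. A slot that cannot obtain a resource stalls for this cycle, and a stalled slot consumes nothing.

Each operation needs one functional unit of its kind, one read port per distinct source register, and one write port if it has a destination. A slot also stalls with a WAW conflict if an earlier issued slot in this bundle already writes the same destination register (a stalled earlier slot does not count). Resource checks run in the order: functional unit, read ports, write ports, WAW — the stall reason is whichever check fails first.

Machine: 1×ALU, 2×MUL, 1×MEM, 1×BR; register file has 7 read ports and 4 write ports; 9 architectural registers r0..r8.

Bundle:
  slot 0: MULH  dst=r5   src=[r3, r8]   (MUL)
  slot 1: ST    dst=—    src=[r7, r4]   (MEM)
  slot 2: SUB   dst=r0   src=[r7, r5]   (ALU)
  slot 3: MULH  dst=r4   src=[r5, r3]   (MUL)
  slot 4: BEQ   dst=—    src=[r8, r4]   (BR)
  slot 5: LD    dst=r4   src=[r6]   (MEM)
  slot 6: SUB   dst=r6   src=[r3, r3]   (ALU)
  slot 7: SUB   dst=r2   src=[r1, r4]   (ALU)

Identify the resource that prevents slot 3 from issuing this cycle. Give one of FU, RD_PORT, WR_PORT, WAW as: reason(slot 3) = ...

[0] MUL needs rd=2 wr=1: ok; after: ALU=1 MUL=1 MEM=1 BR=1, R=5, W=3
[1] MEM needs rd=2 wr=0: ok; after: ALU=1 MUL=1 MEM=0 BR=1, R=3, W=3
[2] ALU needs rd=2 wr=1: ok; after: ALU=0 MUL=1 MEM=0 BR=1, R=1, W=2
[3] MUL needs rd=2 wr=1: RD_PORT; after: ALU=0 MUL=1 MEM=0 BR=1, R=1, W=2
[4] BR needs rd=2 wr=0: RD_PORT; after: ALU=0 MUL=1 MEM=0 BR=1, R=1, W=2
[5] MEM needs rd=1 wr=1: FU; after: ALU=0 MUL=1 MEM=0 BR=1, R=1, W=2
[6] ALU needs rd=1 wr=1: FU; after: ALU=0 MUL=1 MEM=0 BR=1, R=1, W=2
[7] ALU needs rd=2 wr=1: FU; after: ALU=0 MUL=1 MEM=0 BR=1, R=1, W=2

reason(slot 3) = RD_PORT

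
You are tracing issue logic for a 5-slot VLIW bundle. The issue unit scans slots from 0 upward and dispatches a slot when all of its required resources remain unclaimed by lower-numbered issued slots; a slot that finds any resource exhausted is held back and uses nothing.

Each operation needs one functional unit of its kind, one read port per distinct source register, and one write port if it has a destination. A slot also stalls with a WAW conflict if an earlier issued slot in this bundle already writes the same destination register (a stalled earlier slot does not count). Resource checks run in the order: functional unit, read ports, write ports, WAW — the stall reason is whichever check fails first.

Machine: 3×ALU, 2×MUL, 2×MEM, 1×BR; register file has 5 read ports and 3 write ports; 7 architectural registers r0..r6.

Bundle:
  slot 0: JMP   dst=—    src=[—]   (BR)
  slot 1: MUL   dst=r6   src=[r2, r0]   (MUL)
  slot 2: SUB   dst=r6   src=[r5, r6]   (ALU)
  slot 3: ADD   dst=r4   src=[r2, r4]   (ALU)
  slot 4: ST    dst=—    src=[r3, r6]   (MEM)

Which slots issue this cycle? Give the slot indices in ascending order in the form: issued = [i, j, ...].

issued = [0, 1, 3]

  0. BR ⇒ go  {3A/2Mu/2Ld/0B | 5r 3w}
  1. MUL→r6 ⇒ go  {3A/1Mu/2Ld/0B | 3r 2w}
  2. ALU→r6 ⇒ no(WAW)  {3A/1Mu/2Ld/0B | 3r 2w}
  3. ALU→r4 ⇒ go  {2A/1Mu/2Ld/0B | 1r 1w}
  4. MEM ⇒ no(RD_PORT)  {2A/1Mu/2Ld/0B | 1r 1w}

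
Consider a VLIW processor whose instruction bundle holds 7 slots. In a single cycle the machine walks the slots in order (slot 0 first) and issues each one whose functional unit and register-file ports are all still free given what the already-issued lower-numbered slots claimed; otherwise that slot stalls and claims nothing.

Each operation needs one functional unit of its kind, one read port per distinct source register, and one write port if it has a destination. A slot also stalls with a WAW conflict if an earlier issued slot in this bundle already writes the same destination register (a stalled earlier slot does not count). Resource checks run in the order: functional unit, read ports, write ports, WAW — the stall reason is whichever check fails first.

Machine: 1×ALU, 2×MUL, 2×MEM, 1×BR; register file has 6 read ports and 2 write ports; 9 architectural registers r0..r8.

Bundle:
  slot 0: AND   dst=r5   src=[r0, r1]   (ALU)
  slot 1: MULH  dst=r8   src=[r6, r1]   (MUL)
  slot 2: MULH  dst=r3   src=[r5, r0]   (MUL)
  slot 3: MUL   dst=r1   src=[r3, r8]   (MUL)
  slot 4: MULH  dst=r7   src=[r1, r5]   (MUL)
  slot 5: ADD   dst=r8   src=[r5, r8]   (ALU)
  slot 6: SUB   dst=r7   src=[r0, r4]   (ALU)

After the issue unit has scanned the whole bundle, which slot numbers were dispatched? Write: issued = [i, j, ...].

issued = [0, 1]

[0] ALU needs rd=2 wr=1: ok; after: ALU=0 MUL=2 MEM=2 BR=1, R=4, W=1
[1] MUL needs rd=2 wr=1: ok; after: ALU=0 MUL=1 MEM=2 BR=1, R=2, W=0
[2] MUL needs rd=2 wr=1: WR_PORT; after: ALU=0 MUL=1 MEM=2 BR=1, R=2, W=0
[3] MUL needs rd=2 wr=1: WR_PORT; after: ALU=0 MUL=1 MEM=2 BR=1, R=2, W=0
[4] MUL needs rd=2 wr=1: WR_PORT; after: ALU=0 MUL=1 MEM=2 BR=1, R=2, W=0
[5] ALU needs rd=2 wr=1: FU; after: ALU=0 MUL=1 MEM=2 BR=1, R=2, W=0
[6] ALU needs rd=2 wr=1: FU; after: ALU=0 MUL=1 MEM=2 BR=1, R=2, W=0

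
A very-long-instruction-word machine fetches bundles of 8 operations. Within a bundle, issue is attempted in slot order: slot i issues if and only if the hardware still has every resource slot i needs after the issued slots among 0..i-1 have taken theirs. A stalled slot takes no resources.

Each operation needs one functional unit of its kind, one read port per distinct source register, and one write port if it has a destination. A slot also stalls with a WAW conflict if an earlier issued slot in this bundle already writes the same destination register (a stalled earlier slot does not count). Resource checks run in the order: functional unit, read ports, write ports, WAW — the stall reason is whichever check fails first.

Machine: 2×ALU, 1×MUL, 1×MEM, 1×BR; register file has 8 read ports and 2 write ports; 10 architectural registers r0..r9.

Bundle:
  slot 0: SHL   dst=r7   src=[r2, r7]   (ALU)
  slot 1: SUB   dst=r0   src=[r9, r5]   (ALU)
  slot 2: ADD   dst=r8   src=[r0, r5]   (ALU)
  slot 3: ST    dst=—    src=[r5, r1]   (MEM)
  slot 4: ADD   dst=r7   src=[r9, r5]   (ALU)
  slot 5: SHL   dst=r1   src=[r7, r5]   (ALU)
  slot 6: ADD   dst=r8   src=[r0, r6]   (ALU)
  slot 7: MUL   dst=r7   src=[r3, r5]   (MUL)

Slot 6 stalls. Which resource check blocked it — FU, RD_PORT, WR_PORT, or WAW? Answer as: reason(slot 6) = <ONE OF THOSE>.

reason(slot 6) = FU

slot 0 (ALU): ISSUE — free A1,Mu1,Ld1,B1 rp6 wp1
slot 1 (ALU): ISSUE — free A0,Mu1,Ld1,B1 rp4 wp0
slot 2 (ALU): stall FU — free A0,Mu1,Ld1,B1 rp4 wp0
slot 3 (MEM): ISSUE — free A0,Mu1,Ld0,B1 rp2 wp0
slot 4 (ALU): stall FU — free A0,Mu1,Ld0,B1 rp2 wp0
slot 5 (ALU): stall FU — free A0,Mu1,Ld0,B1 rp2 wp0
slot 6 (ALU): stall FU — free A0,Mu1,Ld0,B1 rp2 wp0
slot 7 (MUL): stall WR_PORT — free A0,Mu1,Ld0,B1 rp2 wp0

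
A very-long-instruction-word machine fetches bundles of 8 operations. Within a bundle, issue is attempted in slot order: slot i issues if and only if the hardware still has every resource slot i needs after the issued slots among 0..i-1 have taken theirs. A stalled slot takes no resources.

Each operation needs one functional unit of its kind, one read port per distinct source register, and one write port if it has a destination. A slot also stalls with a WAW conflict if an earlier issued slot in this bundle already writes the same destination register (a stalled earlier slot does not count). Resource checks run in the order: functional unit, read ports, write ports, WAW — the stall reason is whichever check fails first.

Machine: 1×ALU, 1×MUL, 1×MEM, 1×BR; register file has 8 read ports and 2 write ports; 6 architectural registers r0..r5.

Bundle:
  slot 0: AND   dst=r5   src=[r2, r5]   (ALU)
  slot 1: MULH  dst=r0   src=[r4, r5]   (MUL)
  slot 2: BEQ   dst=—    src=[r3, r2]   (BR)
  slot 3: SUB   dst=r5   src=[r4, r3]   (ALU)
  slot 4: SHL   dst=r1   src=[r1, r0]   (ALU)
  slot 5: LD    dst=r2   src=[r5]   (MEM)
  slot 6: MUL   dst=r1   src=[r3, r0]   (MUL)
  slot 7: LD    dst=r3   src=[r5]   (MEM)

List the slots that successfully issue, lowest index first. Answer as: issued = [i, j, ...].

(0) want 1×ALU +2rd +1wr — yes → AL0|MU1|ME1|BR1|rd6|wr1
(1) want 1×MUL +2rd +1wr — yes → AL0|MU0|ME1|BR1|rd4|wr0
(2) want 1×BR +2rd +0wr — yes → AL0|MU0|ME1|BR0|rd2|wr0
(3) want 1×ALU +2rd +1wr — FU → AL0|MU0|ME1|BR0|rd2|wr0
(4) want 1×ALU +2rd +1wr — FU → AL0|MU0|ME1|BR0|rd2|wr0
(5) want 1×MEM +1rd +1wr — WR_PORT → AL0|MU0|ME1|BR0|rd2|wr0
(6) want 1×MUL +2rd +1wr — FU → AL0|MU0|ME1|BR0|rd2|wr0
(7) want 1×MEM +1rd +1wr — WR_PORT → AL0|MU0|ME1|BR0|rd2|wr0

issued = [0, 1, 2]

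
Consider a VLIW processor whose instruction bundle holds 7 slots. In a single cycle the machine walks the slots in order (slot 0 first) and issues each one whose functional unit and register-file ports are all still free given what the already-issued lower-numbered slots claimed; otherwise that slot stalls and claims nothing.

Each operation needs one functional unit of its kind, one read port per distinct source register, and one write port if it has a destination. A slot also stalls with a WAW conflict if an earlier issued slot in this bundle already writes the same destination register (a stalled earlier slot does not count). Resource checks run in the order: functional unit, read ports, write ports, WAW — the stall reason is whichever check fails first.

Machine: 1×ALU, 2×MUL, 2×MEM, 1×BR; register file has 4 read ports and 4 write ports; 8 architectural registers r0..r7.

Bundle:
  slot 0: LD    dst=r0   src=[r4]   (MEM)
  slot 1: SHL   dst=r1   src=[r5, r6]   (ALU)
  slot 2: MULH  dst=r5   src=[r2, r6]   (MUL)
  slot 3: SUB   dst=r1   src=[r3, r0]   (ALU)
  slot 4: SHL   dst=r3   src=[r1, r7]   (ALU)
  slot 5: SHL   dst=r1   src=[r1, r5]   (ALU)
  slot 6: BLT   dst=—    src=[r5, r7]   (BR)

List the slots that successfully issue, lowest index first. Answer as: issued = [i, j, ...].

[0] MEM needs rd=1 wr=1: ok; after: ALU=1 MUL=2 MEM=1 BR=1, R=3, W=3
[1] ALU needs rd=2 wr=1: ok; after: ALU=0 MUL=2 MEM=1 BR=1, R=1, W=2
[2] MUL needs rd=2 wr=1: RD_PORT; after: ALU=0 MUL=2 MEM=1 BR=1, R=1, W=2
[3] ALU needs rd=2 wr=1: FU; after: ALU=0 MUL=2 MEM=1 BR=1, R=1, W=2
[4] ALU needs rd=2 wr=1: FU; after: ALU=0 MUL=2 MEM=1 BR=1, R=1, W=2
[5] ALU needs rd=2 wr=1: FU; after: ALU=0 MUL=2 MEM=1 BR=1, R=1, W=2
[6] BR needs rd=2 wr=0: RD_PORT; after: ALU=0 MUL=2 MEM=1 BR=1, R=1, W=2

issued = [0, 1]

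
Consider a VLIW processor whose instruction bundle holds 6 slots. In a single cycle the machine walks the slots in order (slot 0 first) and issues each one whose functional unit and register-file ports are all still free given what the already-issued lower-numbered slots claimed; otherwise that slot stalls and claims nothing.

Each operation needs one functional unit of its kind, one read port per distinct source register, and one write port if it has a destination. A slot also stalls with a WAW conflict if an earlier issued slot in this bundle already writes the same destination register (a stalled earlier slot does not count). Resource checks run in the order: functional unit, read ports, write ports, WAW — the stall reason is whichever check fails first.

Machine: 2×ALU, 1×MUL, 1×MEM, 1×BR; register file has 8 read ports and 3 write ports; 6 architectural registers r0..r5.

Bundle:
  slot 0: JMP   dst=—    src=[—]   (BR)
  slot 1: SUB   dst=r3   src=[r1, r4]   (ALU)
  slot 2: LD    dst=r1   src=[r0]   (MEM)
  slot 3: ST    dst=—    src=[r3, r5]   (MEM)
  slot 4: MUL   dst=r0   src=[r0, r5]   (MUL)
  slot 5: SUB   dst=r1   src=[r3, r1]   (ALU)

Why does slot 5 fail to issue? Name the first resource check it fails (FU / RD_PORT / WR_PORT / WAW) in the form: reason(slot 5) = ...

reason(slot 5) = WR_PORT

slot 0 (BR): ISSUE — free A2,Mu1,Ld1,B0 rp8 wp3
slot 1 (ALU): ISSUE — free A1,Mu1,Ld1,B0 rp6 wp2
slot 2 (MEM): ISSUE — free A1,Mu1,Ld0,B0 rp5 wp1
slot 3 (MEM): stall FU — free A1,Mu1,Ld0,B0 rp5 wp1
slot 4 (MUL): ISSUE — free A1,Mu0,Ld0,B0 rp3 wp0
slot 5 (ALU): stall WR_PORT — free A1,Mu0,Ld0,B0 rp3 wp0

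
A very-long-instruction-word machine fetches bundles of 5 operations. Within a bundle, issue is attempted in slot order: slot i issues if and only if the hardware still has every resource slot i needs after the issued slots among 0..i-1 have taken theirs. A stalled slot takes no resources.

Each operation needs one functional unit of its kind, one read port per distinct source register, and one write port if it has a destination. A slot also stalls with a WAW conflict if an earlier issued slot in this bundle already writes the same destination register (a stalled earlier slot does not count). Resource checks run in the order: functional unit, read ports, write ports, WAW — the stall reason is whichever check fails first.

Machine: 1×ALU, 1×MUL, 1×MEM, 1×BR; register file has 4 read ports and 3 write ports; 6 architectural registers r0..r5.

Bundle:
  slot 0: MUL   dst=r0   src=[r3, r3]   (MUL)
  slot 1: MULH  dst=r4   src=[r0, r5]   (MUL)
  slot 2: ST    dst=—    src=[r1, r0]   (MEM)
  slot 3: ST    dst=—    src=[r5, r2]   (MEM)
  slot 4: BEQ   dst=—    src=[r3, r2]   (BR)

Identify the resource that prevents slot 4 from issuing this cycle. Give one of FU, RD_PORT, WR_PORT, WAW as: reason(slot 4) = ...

reason(slot 4) = RD_PORT

  0. MUL→r0 ⇒ go  {1A/0Mu/1Ld/1B | 3r 2w}
  1. MUL→r4 ⇒ no(FU)  {1A/0Mu/1Ld/1B | 3r 2w}
  2. MEM ⇒ go  {1A/0Mu/0Ld/1B | 1r 2w}
  3. MEM ⇒ no(FU)  {1A/0Mu/0Ld/1B | 1r 2w}
  4. BR ⇒ no(RD_PORT)  {1A/0Mu/0Ld/1B | 1r 2w}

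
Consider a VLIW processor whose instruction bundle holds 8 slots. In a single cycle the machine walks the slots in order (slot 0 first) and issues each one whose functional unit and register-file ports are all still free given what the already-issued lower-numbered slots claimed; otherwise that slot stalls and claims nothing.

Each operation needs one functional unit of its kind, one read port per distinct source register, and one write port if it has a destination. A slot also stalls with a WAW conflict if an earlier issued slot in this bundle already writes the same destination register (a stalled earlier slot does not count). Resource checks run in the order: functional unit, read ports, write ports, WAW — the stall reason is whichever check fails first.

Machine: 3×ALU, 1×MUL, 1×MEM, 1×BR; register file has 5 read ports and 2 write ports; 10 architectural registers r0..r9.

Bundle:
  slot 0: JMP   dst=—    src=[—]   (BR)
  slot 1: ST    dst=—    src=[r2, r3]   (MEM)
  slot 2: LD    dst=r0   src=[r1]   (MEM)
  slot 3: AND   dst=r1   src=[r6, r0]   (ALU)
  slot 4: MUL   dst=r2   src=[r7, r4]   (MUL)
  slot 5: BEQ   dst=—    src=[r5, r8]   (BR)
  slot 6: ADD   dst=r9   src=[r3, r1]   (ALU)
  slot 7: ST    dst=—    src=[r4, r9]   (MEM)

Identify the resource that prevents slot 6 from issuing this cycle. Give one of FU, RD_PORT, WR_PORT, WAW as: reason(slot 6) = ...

[0] BR needs rd=0 wr=0: ok; after: ALU=3 MUL=1 MEM=1 BR=0, R=5, W=2
[1] MEM needs rd=2 wr=0: ok; after: ALU=3 MUL=1 MEM=0 BR=0, R=3, W=2
[2] MEM needs rd=1 wr=1: FU; after: ALU=3 MUL=1 MEM=0 BR=0, R=3, W=2
[3] ALU needs rd=2 wr=1: ok; after: ALU=2 MUL=1 MEM=0 BR=0, R=1, W=1
[4] MUL needs rd=2 wr=1: RD_PORT; after: ALU=2 MUL=1 MEM=0 BR=0, R=1, W=1
[5] BR needs rd=2 wr=0: FU; after: ALU=2 MUL=1 MEM=0 BR=0, R=1, W=1
[6] ALU needs rd=2 wr=1: RD_PORT; after: ALU=2 MUL=1 MEM=0 BR=0, R=1, W=1
[7] MEM needs rd=2 wr=0: FU; after: ALU=2 MUL=1 MEM=0 BR=0, R=1, W=1

reason(slot 6) = RD_PORT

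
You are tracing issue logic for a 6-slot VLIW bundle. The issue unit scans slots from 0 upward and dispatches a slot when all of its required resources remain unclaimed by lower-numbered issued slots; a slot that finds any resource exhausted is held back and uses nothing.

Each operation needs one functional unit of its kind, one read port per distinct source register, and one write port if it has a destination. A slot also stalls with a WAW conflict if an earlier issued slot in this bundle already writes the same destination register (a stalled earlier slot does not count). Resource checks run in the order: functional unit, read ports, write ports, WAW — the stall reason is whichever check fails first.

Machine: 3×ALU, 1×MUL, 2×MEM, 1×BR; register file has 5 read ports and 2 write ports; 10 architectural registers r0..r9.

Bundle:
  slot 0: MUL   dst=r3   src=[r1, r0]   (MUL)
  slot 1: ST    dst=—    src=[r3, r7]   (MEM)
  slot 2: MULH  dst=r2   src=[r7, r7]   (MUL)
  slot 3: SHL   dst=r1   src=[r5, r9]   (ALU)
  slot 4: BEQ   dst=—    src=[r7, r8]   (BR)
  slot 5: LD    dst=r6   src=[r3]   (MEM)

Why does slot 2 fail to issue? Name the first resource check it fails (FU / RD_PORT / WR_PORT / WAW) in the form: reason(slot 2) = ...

reason(slot 2) = FU

(0) want 1×MUL +2rd +1wr — yes → AL3|MU0|ME2|BR1|rd3|wr1
(1) want 1×MEM +2rd +0wr — yes → AL3|MU0|ME1|BR1|rd1|wr1
(2) want 1×MUL +1rd +1wr — FU → AL3|MU0|ME1|BR1|rd1|wr1
(3) want 1×ALU +2rd +1wr — RD_PORT → AL3|MU0|ME1|BR1|rd1|wr1
(4) want 1×BR +2rd +0wr — RD_PORT → AL3|MU0|ME1|BR1|rd1|wr1
(5) want 1×MEM +1rd +1wr — yes → AL3|MU0|ME0|BR1|rd0|wr0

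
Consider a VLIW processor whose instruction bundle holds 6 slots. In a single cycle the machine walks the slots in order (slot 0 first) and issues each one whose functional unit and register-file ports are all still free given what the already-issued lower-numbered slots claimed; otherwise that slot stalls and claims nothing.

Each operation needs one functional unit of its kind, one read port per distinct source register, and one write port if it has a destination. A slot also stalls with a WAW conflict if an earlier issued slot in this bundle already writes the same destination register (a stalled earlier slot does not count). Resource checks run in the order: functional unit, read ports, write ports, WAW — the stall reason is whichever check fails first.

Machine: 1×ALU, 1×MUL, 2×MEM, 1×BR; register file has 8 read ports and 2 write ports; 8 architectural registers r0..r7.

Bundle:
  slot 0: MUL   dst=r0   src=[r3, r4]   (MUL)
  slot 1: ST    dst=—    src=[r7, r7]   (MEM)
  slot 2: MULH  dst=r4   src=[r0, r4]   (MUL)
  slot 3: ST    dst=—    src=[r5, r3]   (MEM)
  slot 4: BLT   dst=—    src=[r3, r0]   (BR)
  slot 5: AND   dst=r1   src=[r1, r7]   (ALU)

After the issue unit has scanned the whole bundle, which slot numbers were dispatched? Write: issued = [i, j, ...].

issued = [0, 1, 3, 4]

  0. MUL→r0 ⇒ go  {1A/0Mu/2Ld/1B | 6r 1w}
  1. MEM ⇒ go  {1A/0Mu/1Ld/1B | 5r 1w}
  2. MUL→r4 ⇒ no(FU)  {1A/0Mu/1Ld/1B | 5r 1w}
  3. MEM ⇒ go  {1A/0Mu/0Ld/1B | 3r 1w}
  4. BR ⇒ go  {1A/0Mu/0Ld/0B | 1r 1w}
  5. ALU→r1 ⇒ no(RD_PORT)  {1A/0Mu/0Ld/0B | 1r 1w}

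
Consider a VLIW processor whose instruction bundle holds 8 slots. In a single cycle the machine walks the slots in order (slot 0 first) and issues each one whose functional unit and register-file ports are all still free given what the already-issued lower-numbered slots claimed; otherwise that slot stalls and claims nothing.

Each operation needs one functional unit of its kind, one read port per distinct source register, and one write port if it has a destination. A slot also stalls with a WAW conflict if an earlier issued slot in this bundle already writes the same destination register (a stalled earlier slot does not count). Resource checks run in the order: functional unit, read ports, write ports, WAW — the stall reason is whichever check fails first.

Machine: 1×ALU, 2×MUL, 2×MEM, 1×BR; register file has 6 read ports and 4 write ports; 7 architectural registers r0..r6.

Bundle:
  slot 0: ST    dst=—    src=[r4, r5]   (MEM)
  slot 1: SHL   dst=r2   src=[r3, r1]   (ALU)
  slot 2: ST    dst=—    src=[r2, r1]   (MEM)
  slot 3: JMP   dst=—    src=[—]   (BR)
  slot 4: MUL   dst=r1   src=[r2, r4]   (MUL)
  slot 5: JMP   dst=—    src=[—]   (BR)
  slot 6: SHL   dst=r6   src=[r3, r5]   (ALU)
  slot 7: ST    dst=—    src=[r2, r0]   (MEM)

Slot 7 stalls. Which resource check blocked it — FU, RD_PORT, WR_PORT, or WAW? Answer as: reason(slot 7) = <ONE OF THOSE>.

reason(slot 7) = FU

(0) want 1×MEM +2rd +0wr — yes → AL1|MU2|ME1|BR1|rd4|wr4
(1) want 1×ALU +2rd +1wr — yes → AL0|MU2|ME1|BR1|rd2|wr3
(2) want 1×MEM +2rd +0wr — yes → AL0|MU2|ME0|BR1|rd0|wr3
(3) want 1×BR +0rd +0wr — yes → AL0|MU2|ME0|BR0|rd0|wr3
(4) want 1×MUL +2rd +1wr — RD_PORT → AL0|MU2|ME0|BR0|rd0|wr3
(5) want 1×BR +0rd +0wr — FU → AL0|MU2|ME0|BR0|rd0|wr3
(6) want 1×ALU +2rd +1wr — FU → AL0|MU2|ME0|BR0|rd0|wr3
(7) want 1×MEM +2rd +0wr — FU → AL0|MU2|ME0|BR0|rd0|wr3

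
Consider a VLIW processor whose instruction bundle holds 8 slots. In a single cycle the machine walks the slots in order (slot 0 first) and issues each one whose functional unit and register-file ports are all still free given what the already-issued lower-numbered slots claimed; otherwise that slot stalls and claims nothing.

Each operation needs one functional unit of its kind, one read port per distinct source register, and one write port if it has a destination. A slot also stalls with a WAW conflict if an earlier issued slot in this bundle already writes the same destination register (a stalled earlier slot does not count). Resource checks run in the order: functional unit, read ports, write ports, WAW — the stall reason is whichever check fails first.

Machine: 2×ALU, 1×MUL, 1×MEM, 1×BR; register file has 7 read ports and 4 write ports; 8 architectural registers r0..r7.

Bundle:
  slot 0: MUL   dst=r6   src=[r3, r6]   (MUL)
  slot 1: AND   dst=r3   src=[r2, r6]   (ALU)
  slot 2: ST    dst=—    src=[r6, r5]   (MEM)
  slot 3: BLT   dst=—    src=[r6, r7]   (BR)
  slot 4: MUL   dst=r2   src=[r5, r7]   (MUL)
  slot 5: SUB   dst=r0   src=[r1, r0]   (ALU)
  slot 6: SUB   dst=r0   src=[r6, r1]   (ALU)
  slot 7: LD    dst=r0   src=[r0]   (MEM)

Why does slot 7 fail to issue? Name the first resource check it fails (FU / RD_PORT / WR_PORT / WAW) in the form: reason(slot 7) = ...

[0] MUL needs rd=2 wr=1: ok; after: ALU=2 MUL=0 MEM=1 BR=1, R=5, W=3
[1] ALU needs rd=2 wr=1: ok; after: ALU=1 MUL=0 MEM=1 BR=1, R=3, W=2
[2] MEM needs rd=2 wr=0: ok; after: ALU=1 MUL=0 MEM=0 BR=1, R=1, W=2
[3] BR needs rd=2 wr=0: RD_PORT; after: ALU=1 MUL=0 MEM=0 BR=1, R=1, W=2
[4] MUL needs rd=2 wr=1: FU; after: ALU=1 MUL=0 MEM=0 BR=1, R=1, W=2
[5] ALU needs rd=2 wr=1: RD_PORT; after: ALU=1 MUL=0 MEM=0 BR=1, R=1, W=2
[6] ALU needs rd=2 wr=1: RD_PORT; after: ALU=1 MUL=0 MEM=0 BR=1, R=1, W=2
[7] MEM needs rd=1 wr=1: FU; after: ALU=1 MUL=0 MEM=0 BR=1, R=1, W=2

reason(slot 7) = FU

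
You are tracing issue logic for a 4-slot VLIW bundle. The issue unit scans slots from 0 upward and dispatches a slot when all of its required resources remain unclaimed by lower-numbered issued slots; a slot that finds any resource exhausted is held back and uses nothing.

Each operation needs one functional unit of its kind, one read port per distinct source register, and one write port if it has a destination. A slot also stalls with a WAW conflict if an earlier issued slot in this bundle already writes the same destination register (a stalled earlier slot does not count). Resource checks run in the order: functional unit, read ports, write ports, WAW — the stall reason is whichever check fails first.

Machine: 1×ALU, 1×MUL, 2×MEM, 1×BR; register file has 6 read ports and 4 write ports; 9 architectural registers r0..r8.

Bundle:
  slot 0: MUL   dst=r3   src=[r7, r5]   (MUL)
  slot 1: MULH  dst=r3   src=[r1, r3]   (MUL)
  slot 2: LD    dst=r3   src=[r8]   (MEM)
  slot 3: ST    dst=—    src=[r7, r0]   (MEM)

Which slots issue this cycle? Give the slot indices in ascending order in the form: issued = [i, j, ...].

issued = [0, 3]

[0] MUL needs rd=2 wr=1: ok; after: ALU=1 MUL=0 MEM=2 BR=1, R=4, W=3
[1] MUL needs rd=2 wr=1: FU; after: ALU=1 MUL=0 MEM=2 BR=1, R=4, W=3
[2] MEM needs rd=1 wr=1: WAW; after: ALU=1 MUL=0 MEM=2 BR=1, R=4, W=3
[3] MEM needs rd=2 wr=0: ok; after: ALU=1 MUL=0 MEM=1 BR=1, R=2, W=3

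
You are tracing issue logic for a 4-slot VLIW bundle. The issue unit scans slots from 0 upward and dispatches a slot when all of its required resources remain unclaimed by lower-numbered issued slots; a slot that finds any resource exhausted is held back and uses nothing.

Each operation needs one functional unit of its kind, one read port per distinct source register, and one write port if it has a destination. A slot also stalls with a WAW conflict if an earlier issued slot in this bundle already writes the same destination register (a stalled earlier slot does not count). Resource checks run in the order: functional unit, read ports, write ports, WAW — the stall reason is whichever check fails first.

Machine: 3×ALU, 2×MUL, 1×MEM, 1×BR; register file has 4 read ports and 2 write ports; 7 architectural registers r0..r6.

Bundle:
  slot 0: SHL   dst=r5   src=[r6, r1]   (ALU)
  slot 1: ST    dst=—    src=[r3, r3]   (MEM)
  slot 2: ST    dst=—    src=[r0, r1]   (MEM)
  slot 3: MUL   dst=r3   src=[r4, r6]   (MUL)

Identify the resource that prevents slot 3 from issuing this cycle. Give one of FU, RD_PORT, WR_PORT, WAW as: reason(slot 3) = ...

[0] ALU needs rd=2 wr=1: ok; after: ALU=2 MUL=2 MEM=1 BR=1, R=2, W=1
[1] MEM needs rd=1 wr=0: ok; after: ALU=2 MUL=2 MEM=0 BR=1, R=1, W=1
[2] MEM needs rd=2 wr=0: FU; after: ALU=2 MUL=2 MEM=0 BR=1, R=1, W=1
[3] MUL needs rd=2 wr=1: RD_PORT; after: ALU=2 MUL=2 MEM=0 BR=1, R=1, W=1

reason(slot 3) = RD_PORT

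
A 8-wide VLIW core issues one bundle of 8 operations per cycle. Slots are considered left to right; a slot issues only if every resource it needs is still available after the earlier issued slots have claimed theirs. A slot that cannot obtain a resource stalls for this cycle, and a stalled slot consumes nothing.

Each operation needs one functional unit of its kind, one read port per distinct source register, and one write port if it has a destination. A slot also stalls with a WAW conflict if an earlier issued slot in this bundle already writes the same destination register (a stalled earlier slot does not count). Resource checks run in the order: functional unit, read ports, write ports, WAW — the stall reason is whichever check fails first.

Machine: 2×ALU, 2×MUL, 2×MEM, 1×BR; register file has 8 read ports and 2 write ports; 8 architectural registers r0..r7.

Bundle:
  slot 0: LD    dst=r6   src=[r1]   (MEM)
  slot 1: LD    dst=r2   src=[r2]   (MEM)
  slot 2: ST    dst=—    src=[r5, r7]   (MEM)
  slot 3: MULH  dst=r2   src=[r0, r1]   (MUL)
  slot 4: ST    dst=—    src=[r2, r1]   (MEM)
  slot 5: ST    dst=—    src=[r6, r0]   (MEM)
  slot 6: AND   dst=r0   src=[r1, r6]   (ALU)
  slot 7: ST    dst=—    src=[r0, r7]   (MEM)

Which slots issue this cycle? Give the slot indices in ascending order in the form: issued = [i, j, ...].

issued = [0, 1]

[0] MEM needs rd=1 wr=1: ok; after: ALU=2 MUL=2 MEM=1 BR=1, R=7, W=1
[1] MEM needs rd=1 wr=1: ok; after: ALU=2 MUL=2 MEM=0 BR=1, R=6, W=0
[2] MEM needs rd=2 wr=0: FU; after: ALU=2 MUL=2 MEM=0 BR=1, R=6, W=0
[3] MUL needs rd=2 wr=1: WR_PORT; after: ALU=2 MUL=2 MEM=0 BR=1, R=6, W=0
[4] MEM needs rd=2 wr=0: FU; after: ALU=2 MUL=2 MEM=0 BR=1, R=6, W=0
[5] MEM needs rd=2 wr=0: FU; after: ALU=2 MUL=2 MEM=0 BR=1, R=6, W=0
[6] ALU needs rd=2 wr=1: WR_PORT; after: ALU=2 MUL=2 MEM=0 BR=1, R=6, W=0
[7] MEM needs rd=2 wr=0: FU; after: ALU=2 MUL=2 MEM=0 BR=1, R=6, W=0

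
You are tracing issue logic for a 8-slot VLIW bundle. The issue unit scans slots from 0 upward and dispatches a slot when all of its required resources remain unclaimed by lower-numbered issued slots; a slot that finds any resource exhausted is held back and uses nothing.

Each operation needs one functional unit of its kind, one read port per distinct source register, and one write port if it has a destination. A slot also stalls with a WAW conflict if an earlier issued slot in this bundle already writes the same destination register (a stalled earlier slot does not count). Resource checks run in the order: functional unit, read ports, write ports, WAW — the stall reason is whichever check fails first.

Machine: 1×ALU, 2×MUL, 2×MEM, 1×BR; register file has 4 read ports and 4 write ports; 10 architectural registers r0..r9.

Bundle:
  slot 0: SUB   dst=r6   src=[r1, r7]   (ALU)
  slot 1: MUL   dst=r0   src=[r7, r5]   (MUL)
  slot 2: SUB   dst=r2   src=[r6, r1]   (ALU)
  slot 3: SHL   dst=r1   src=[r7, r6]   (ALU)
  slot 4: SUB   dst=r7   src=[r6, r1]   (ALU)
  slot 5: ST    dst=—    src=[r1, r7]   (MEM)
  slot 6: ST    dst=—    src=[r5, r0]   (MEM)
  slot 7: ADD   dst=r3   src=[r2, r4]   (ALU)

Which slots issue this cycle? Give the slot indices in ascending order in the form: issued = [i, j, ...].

  0. ALU→r6 ⇒ go  {0A/2Mu/2Ld/1B | 2r 3w}
  1. MUL→r0 ⇒ go  {0A/1Mu/2Ld/1B | 0r 2w}
  2. ALU→r2 ⇒ no(FU)  {0A/1Mu/2Ld/1B | 0r 2w}
  3. ALU→r1 ⇒ no(FU)  {0A/1Mu/2Ld/1B | 0r 2w}
  4. ALU→r7 ⇒ no(FU)  {0A/1Mu/2Ld/1B | 0r 2w}
  5. MEM ⇒ no(RD_PORT)  {0A/1Mu/2Ld/1B | 0r 2w}
  6. MEM ⇒ no(RD_PORT)  {0A/1Mu/2Ld/1B | 0r 2w}
  7. ALU→r3 ⇒ no(FU)  {0A/1Mu/2Ld/1B | 0r 2w}

issued = [0, 1]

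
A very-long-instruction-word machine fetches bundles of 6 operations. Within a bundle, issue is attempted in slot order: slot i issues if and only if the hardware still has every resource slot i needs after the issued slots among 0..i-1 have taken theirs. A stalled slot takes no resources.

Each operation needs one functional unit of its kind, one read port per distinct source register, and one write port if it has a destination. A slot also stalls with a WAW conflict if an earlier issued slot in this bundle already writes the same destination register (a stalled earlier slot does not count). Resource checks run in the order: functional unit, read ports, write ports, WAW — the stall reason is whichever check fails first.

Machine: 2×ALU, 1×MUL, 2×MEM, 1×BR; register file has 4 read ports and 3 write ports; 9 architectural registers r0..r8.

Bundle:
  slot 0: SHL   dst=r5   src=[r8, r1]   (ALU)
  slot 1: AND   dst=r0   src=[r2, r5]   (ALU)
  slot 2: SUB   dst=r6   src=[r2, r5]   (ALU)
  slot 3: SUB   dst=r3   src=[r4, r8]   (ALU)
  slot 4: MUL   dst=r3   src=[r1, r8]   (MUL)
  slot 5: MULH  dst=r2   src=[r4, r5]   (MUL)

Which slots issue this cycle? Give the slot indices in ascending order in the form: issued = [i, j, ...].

issued = [0, 1]

slot 0 (ALU): ISSUE — free A1,Mu1,Ld2,B1 rp2 wp2
slot 1 (ALU): ISSUE — free A0,Mu1,Ld2,B1 rp0 wp1
slot 2 (ALU): stall FU — free A0,Mu1,Ld2,B1 rp0 wp1
slot 3 (ALU): stall FU — free A0,Mu1,Ld2,B1 rp0 wp1
slot 4 (MUL): stall RD_PORT — free A0,Mu1,Ld2,B1 rp0 wp1
slot 5 (MUL): stall RD_PORT — free A0,Mu1,Ld2,B1 rp0 wp1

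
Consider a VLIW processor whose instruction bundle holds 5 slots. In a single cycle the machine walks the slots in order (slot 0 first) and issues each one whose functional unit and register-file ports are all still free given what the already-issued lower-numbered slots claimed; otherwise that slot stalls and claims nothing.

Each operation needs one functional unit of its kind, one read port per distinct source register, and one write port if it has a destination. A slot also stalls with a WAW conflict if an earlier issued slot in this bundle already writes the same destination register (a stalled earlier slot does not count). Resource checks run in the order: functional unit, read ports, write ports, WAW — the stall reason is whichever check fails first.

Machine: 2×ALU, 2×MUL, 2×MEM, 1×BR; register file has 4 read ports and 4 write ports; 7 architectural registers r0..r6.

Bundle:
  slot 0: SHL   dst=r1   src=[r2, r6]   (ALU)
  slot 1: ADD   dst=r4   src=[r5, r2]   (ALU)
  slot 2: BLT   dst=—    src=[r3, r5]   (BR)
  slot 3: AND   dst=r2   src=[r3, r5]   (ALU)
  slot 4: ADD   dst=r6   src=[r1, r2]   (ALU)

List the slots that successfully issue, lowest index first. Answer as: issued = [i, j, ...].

issued = [0, 1]

[0] ALU needs rd=2 wr=1: ok; after: ALU=1 MUL=2 MEM=2 BR=1, R=2, W=3
[1] ALU needs rd=2 wr=1: ok; after: ALU=0 MUL=2 MEM=2 BR=1, R=0, W=2
[2] BR needs rd=2 wr=0: RD_PORT; after: ALU=0 MUL=2 MEM=2 BR=1, R=0, W=2
[3] ALU needs rd=2 wr=1: FU; after: ALU=0 MUL=2 MEM=2 BR=1, R=0, W=2
[4] ALU needs rd=2 wr=1: FU; after: ALU=0 MUL=2 MEM=2 BR=1, R=0, W=2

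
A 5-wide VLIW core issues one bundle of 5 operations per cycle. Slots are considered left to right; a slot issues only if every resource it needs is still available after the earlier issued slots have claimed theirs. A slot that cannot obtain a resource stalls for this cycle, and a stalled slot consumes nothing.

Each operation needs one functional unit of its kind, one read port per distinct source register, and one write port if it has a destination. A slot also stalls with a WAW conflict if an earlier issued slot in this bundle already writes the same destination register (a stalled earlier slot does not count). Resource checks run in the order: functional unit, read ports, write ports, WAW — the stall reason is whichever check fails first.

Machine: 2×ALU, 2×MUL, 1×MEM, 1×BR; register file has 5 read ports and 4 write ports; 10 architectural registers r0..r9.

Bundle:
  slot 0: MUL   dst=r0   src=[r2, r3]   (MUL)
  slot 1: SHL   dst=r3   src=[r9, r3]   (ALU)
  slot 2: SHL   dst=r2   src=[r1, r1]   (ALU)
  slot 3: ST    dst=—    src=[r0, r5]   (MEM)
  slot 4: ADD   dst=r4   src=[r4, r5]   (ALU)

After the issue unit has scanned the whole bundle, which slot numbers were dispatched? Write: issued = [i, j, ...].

issued = [0, 1, 2]

  0. MUL→r0 ⇒ go  {2A/1Mu/1Ld/1B | 3r 3w}
  1. ALU→r3 ⇒ go  {1A/1Mu/1Ld/1B | 1r 2w}
  2. ALU→r2 ⇒ go  {0A/1Mu/1Ld/1B | 0r 1w}
  3. MEM ⇒ no(RD_PORT)  {0A/1Mu/1Ld/1B | 0r 1w}
  4. ALU→r4 ⇒ no(FU)  {0A/1Mu/1Ld/1B | 0r 1w}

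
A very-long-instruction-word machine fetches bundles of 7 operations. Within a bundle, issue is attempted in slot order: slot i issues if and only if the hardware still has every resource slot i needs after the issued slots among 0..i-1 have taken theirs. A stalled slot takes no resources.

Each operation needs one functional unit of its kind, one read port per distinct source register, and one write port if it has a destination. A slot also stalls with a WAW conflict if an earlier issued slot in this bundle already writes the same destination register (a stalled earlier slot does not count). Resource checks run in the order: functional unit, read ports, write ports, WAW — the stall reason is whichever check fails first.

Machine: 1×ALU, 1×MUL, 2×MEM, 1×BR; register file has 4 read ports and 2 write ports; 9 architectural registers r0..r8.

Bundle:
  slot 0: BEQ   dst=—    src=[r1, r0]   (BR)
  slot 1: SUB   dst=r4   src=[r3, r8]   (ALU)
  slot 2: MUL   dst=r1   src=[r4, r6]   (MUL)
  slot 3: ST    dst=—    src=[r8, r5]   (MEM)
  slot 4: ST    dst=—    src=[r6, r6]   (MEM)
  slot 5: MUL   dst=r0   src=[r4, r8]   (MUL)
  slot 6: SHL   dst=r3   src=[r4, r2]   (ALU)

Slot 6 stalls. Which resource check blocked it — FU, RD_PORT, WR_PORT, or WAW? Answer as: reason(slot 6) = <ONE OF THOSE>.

reason(slot 6) = FU

#0 BR src=r1,r0 dispatched  <A:1 Mu:1 Ld:2 B:0 rd:2 wr:2>
#1 ALU src=r3,r8 dispatched  <A:0 Mu:1 Ld:2 B:0 rd:0 wr:1>
#2 MUL src=r4,r6 held:RD_PORT  <A:0 Mu:1 Ld:2 B:0 rd:0 wr:1>
#3 MEM src=r8,r5 held:RD_PORT  <A:0 Mu:1 Ld:2 B:0 rd:0 wr:1>
#4 MEM src=r6,r6 held:RD_PORT  <A:0 Mu:1 Ld:2 B:0 rd:0 wr:1>
#5 MUL src=r4,r8 held:RD_PORT  <A:0 Mu:1 Ld:2 B:0 rd:0 wr:1>
#6 ALU src=r4,r2 held:FU  <A:0 Mu:1 Ld:2 B:0 rd:0 wr:1>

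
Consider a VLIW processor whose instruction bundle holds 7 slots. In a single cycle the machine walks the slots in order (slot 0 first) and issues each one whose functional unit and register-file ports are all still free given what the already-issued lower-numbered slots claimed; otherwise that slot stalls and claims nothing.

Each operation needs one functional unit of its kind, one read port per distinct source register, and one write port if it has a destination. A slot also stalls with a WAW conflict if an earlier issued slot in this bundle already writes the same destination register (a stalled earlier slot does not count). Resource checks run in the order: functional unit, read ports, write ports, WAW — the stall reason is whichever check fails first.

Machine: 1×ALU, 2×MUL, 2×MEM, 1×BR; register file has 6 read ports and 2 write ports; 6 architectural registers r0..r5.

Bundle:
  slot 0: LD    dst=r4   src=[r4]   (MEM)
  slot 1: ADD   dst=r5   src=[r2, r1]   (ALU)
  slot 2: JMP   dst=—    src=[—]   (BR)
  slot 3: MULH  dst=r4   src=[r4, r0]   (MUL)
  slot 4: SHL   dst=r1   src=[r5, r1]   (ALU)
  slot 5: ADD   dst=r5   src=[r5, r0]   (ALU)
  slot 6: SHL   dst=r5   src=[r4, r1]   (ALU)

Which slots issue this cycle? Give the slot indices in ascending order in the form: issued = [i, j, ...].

#0 MEM src=r4 dispatched  <A:1 Mu:2 Ld:1 B:1 rd:5 wr:1>
#1 ALU src=r2,r1 dispatched  <A:0 Mu:2 Ld:1 B:1 rd:3 wr:0>
#2 BR src=- dispatched  <A:0 Mu:2 Ld:1 B:0 rd:3 wr:0>
#3 MUL src=r4,r0 held:WR_PORT  <A:0 Mu:2 Ld:1 B:0 rd:3 wr:0>
#4 ALU src=r5,r1 held:FU  <A:0 Mu:2 Ld:1 B:0 rd:3 wr:0>
#5 ALU src=r5,r0 held:FU  <A:0 Mu:2 Ld:1 B:0 rd:3 wr:0>
#6 ALU src=r4,r1 held:FU  <A:0 Mu:2 Ld:1 B:0 rd:3 wr:0>

issued = [0, 1, 2]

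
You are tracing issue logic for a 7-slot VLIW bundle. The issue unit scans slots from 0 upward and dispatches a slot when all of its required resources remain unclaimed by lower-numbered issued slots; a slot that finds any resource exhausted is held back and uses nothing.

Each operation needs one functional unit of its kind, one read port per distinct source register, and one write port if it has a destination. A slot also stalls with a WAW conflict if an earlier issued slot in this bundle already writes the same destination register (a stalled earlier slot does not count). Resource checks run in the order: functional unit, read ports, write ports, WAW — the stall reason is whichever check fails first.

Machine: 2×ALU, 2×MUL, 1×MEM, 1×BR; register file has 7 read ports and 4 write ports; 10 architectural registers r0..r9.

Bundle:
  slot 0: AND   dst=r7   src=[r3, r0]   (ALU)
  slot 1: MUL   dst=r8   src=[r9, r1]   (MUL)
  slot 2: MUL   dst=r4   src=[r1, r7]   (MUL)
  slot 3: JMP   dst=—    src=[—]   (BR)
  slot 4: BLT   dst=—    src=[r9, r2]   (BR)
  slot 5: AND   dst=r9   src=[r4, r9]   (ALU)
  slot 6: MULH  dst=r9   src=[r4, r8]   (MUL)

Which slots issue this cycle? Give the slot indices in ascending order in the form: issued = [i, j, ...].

issued = [0, 1, 2, 3]

(0) want 1×ALU +2rd +1wr — yes → AL1|MU2|ME1|BR1|rd5|wr3
(1) want 1×MUL +2rd +1wr — yes → AL1|MU1|ME1|BR1|rd3|wr2
(2) want 1×MUL +2rd +1wr — yes → AL1|MU0|ME1|BR1|rd1|wr1
(3) want 1×BR +0rd +0wr — yes → AL1|MU0|ME1|BR0|rd1|wr1
(4) want 1×BR +2rd +0wr — FU → AL1|MU0|ME1|BR0|rd1|wr1
(5) want 1×ALU +2rd +1wr — RD_PORT → AL1|MU0|ME1|BR0|rd1|wr1
(6) want 1×MUL +2rd +1wr — FU → AL1|MU0|ME1|BR0|rd1|wr1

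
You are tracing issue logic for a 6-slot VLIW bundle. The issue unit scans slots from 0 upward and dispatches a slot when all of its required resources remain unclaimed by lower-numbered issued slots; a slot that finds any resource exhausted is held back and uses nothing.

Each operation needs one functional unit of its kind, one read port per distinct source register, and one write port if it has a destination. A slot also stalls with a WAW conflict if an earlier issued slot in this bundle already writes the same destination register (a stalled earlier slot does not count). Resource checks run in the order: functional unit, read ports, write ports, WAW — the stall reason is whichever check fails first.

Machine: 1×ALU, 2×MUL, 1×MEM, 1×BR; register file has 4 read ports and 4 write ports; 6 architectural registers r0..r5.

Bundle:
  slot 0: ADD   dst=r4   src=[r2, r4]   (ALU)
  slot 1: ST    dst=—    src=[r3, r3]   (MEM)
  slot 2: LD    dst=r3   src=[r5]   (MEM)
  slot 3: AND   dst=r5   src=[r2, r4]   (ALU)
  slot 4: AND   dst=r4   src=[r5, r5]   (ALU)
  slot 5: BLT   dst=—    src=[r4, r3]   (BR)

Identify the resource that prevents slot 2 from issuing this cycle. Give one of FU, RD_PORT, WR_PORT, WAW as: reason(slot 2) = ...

  0. ALU→r4 ⇒ go  {0A/2Mu/1Ld/1B | 2r 3w}
  1. MEM ⇒ go  {0A/2Mu/0Ld/1B | 1r 3w}
  2. MEM→r3 ⇒ no(FU)  {0A/2Mu/0Ld/1B | 1r 3w}
  3. ALU→r5 ⇒ no(FU)  {0A/2Mu/0Ld/1B | 1r 3w}
  4. ALU→r4 ⇒ no(FU)  {0A/2Mu/0Ld/1B | 1r 3w}
  5. BR ⇒ no(RD_PORT)  {0A/2Mu/0Ld/1B | 1r 3w}

reason(slot 2) = FU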